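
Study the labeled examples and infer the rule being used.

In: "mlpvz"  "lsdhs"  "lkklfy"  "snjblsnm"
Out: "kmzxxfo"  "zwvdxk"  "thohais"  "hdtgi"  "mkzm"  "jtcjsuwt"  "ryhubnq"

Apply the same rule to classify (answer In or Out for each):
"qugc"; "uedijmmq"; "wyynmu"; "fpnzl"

Out, Out, Out, In

Rule: contains 'l'. This holds for each 'In' example and fails for each 'Out' one.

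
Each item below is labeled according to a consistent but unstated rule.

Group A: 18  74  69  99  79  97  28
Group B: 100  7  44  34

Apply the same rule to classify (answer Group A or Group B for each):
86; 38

The distinguishing property — digit sum ≥ 9 — holds for all the 'Group A' cases and none of the 'Group B' cases.
86 — digit sum 8+6 = 14, hence Group A. 38 — digit sum 3+8 = 11, hence Group A.

Group A, Group A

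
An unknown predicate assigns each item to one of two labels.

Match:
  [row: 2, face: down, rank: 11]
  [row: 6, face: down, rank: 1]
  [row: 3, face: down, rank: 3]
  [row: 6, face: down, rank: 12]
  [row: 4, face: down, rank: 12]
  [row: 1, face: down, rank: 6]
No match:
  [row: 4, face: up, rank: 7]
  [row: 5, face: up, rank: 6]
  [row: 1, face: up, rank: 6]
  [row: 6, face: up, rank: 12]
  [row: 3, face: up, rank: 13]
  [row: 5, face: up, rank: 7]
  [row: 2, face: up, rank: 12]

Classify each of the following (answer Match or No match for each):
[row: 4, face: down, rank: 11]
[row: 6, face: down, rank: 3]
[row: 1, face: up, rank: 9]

Match, Match, No match

The pattern is that an item is 'Match' exactly when: face is down.
Match: [row: 4, face: down, rank: 11], since face is down.
Match: [row: 6, face: down, rank: 3], since face is down.
No match: [row: 1, face: up, rank: 9], since face is up.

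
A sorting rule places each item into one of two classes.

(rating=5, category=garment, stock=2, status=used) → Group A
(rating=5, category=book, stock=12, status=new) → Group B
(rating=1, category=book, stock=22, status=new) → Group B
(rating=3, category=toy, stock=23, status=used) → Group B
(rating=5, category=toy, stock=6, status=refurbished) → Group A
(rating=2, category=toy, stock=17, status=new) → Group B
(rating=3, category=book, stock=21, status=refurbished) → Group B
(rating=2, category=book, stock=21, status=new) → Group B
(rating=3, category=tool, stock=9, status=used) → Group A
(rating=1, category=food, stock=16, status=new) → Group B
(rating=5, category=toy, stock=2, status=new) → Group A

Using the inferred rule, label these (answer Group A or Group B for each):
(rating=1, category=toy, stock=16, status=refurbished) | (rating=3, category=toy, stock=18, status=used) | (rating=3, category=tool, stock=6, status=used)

Group B, Group B, Group A

Every 'Group A' example satisfies: stock ≤ 9. None of the 'Group B' examples do.
(rating=1, category=toy, stock=16, status=refurbished): Group B (stock = 16).
(rating=3, category=toy, stock=18, status=used): Group B (stock = 18).
(rating=3, category=tool, stock=6, status=used): Group A (stock = 6).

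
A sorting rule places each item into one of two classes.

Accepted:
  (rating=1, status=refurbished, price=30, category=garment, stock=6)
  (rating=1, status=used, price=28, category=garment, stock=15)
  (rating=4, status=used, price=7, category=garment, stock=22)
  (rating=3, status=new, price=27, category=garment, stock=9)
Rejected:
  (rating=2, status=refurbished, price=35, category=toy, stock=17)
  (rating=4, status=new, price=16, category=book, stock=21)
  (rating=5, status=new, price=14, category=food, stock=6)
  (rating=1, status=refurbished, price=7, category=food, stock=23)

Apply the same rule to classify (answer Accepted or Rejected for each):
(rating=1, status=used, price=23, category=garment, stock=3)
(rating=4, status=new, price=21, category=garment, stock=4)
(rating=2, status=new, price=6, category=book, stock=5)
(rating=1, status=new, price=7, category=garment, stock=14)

Comparing the two groups points to one rule — category is garment.
(rating=1, status=used, price=23, category=garment, stock=3): category is garment — matches, so Accepted. (rating=4, status=new, price=21, category=garment, stock=4): category is garment — matches, so Accepted. (rating=2, status=new, price=6, category=book, stock=5): category is book — does not satisfy this, so Rejected. (rating=1, status=new, price=7, category=garment, stock=14): category is garment — matches, so Accepted.

Accepted, Accepted, Rejected, Accepted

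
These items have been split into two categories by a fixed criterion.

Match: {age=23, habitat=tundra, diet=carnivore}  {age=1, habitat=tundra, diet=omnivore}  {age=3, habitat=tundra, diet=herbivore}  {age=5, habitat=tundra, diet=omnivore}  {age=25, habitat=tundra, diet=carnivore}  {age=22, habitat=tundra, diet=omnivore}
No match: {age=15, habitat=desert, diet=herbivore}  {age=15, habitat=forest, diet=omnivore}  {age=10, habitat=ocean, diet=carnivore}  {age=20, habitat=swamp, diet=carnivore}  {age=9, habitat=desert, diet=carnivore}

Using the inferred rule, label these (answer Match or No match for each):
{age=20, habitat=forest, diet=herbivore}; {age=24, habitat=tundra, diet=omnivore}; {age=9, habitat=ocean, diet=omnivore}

The classifier is using: habitat is tundra.

No match, Match, No match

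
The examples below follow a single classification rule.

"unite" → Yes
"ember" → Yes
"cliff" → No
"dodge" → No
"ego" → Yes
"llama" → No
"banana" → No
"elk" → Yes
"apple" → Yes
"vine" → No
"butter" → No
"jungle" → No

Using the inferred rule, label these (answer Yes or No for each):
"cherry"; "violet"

The pattern is that an item is 'Yes' exactly when: starts with a vowel.
"cherry": starts with 'c' — fails this test, so No.
"violet": starts with 'v' — fails this test, so No.

No, No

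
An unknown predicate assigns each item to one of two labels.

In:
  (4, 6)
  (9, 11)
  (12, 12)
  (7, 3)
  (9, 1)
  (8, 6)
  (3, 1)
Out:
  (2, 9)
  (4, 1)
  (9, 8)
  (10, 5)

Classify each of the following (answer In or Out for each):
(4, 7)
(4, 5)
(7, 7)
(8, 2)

Out, Out, In, In

Checking candidate rules against both groups, what survives is: sum is even.
(4, 7) — 4+7 = 11, hence Out.
(4, 5) — 4+5 = 9, hence Out.
(7, 7) — 7+7 = 14, hence In.
(8, 2) — 8+2 = 10, hence In.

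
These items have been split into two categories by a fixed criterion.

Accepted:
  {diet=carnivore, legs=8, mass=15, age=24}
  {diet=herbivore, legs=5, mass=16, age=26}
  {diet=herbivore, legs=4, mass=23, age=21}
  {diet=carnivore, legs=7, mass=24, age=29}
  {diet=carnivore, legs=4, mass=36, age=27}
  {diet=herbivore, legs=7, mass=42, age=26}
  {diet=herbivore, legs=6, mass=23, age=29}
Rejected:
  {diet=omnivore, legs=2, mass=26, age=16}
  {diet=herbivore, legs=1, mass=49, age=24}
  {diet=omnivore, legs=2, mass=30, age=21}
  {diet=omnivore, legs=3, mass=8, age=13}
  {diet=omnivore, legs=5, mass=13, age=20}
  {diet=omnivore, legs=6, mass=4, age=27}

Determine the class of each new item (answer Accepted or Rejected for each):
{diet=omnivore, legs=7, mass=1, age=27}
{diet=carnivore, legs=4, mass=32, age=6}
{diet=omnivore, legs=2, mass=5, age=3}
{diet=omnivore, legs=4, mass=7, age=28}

One predicate separates the groups cleanly: mass ≥ 15 AND legs ≥ 3.
{diet=omnivore, legs=7, mass=1, age=27} — mass = 1, legs = 7, hence Rejected.
{diet=carnivore, legs=4, mass=32, age=6} — mass = 32, legs = 4, hence Accepted.
{diet=omnivore, legs=2, mass=5, age=3} — mass = 5, legs = 2, hence Rejected.
{diet=omnivore, legs=4, mass=7, age=28} — mass = 7, legs = 4, hence Rejected.

Rejected, Accepted, Rejected, Rejected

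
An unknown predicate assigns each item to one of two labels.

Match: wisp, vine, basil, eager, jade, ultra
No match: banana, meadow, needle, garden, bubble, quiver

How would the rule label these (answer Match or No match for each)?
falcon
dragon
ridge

The rule appears to be: length ≤ 5.
falcon: length 6, does not fit → No match. dragon: length 6, does not fit → No match. ridge: length 5, passes → Match.

No match, No match, Match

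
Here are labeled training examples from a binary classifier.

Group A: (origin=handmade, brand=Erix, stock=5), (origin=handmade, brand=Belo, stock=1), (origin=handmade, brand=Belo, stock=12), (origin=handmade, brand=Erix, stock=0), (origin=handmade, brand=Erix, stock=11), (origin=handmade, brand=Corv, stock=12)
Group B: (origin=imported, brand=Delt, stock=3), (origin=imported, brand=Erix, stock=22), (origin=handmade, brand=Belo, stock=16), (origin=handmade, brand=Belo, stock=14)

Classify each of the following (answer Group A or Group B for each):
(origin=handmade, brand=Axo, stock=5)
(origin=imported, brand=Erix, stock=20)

The classifier is using: origin is handmade AND stock ≤ 12.
(origin=handmade, brand=Axo, stock=5) — origin is handmade, stock = 5, hence Group A. (origin=imported, brand=Erix, stock=20) — origin is imported, stock = 20, hence Group B.

Group A, Group B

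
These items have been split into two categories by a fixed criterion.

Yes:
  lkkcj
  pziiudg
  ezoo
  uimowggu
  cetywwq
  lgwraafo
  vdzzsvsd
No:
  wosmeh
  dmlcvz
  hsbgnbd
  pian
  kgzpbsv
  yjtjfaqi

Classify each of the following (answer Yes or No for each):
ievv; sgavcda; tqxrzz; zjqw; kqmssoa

Yes, No, Yes, No, Yes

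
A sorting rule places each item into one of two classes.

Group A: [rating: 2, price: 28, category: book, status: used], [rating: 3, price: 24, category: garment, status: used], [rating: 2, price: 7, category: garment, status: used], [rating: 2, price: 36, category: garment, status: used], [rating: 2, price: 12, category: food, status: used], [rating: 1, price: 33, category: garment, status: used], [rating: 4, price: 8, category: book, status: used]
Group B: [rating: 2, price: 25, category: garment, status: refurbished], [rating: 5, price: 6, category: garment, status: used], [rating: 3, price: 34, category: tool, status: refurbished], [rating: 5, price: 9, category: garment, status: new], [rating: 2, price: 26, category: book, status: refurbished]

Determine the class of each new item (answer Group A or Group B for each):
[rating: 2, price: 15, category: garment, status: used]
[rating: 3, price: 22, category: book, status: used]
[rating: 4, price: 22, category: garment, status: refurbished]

Group A, Group A, Group B

Every 'Group A' example satisfies: status is used AND price ≥ 7. None of the 'Group B' examples do.
[rating: 2, price: 15, category: garment, status: used]: status is used, price = 15, meets the rule → Group A. [rating: 3, price: 22, category: book, status: used]: status is used, price = 22, meets the rule → Group A. [rating: 4, price: 22, category: garment, status: refurbished]: status is refurbished, price = 22, fails the rule → Group B.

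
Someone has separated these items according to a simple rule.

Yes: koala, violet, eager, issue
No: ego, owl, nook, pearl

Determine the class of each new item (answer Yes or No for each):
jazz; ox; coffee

The simplest hypothesis consistent with all the labels is: has ≥ 3 vowels.

No, No, Yes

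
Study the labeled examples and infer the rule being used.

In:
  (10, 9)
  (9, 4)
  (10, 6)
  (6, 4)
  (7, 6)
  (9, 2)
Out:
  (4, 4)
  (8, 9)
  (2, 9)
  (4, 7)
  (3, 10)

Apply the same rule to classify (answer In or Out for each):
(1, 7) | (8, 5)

Out, In

Comparing the two groups points to one rule — first > second.
(1, 7): 1 < 7, fails this test → Out. (8, 5): 8 > 5, satisfies this → In.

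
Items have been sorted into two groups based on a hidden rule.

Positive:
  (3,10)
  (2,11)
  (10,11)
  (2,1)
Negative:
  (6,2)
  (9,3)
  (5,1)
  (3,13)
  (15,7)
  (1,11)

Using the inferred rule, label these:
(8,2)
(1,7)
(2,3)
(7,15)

Negative, Negative, Positive, Negative

All 'Positive' examples share one property — sum is odd — and every 'Negative' example lacks it.
(8,2): 8+2 = 10 — lacks this property, so Negative.
(1,7): 1+7 = 8 — lacks this property, so Negative.
(2,3): 2+3 = 5 — checks out, so Positive.
(7,15): 7+15 = 22 — lacks this property, so Negative.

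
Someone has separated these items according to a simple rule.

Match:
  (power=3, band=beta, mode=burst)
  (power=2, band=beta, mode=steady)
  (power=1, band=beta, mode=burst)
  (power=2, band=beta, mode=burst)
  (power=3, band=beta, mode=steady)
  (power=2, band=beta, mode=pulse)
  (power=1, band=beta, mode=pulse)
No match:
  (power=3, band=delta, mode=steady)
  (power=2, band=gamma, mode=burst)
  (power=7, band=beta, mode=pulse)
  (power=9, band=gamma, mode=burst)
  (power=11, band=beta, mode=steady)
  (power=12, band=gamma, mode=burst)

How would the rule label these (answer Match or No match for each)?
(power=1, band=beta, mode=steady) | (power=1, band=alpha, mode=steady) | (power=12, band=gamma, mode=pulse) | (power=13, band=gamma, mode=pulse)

Match, No match, No match, No match

A rule that fits every label: band is beta AND power ≤ 3 — true of each 'Match' example, false of each 'No match' one.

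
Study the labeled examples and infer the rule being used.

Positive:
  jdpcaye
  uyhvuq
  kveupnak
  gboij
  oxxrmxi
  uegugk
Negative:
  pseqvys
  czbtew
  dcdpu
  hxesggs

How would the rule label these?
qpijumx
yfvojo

A rule that fits every label: has ≥ 2 vowels — true of each 'Positive' example, false of each 'Negative' one.
qpijumx — 2 vowels, hence Positive.
yfvojo — 2 vowels, hence Positive.

Positive, Positive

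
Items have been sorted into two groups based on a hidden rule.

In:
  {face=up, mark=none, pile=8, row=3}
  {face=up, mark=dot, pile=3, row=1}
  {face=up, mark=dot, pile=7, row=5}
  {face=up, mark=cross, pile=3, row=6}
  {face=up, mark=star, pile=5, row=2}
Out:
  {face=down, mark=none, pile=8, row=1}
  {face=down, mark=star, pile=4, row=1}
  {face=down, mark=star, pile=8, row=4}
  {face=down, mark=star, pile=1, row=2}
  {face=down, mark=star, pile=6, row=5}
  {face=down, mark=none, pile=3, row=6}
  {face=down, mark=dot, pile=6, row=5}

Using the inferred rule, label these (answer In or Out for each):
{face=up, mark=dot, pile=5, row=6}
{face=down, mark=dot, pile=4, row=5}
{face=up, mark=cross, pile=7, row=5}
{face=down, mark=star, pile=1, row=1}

The simplest hypothesis consistent with all the labels is: face is up.
{face=up, mark=dot, pile=5, row=6}: face is up, checks out → In.
{face=down, mark=dot, pile=4, row=5}: face is down, fails the rule → Out.
{face=up, mark=cross, pile=7, row=5}: face is up, checks out → In.
{face=down, mark=star, pile=1, row=1}: face is down, fails the rule → Out.

In, Out, In, Out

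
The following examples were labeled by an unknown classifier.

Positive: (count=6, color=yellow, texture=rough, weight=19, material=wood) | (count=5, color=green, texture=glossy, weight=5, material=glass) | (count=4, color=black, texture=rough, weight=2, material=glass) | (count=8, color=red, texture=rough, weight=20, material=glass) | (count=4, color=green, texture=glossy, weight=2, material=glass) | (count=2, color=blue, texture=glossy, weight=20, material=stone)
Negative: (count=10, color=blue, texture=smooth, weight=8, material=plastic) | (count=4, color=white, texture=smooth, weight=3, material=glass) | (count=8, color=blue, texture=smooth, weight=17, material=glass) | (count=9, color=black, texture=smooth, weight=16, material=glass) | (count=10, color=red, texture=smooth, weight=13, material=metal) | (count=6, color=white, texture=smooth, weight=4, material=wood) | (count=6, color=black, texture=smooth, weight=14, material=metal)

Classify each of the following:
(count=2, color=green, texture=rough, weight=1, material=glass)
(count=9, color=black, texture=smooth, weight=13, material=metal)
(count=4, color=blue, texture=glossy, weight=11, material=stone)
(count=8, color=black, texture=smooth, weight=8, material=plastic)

'Positive' ⟺ texture is not smooth.
(count=2, color=green, texture=rough, weight=1, material=glass) → texture is rough → Positive. (count=9, color=black, texture=smooth, weight=13, material=metal) → texture is smooth → Negative. (count=4, color=blue, texture=glossy, weight=11, material=stone) → texture is glossy → Positive. (count=8, color=black, texture=smooth, weight=8, material=plastic) → texture is smooth → Negative.

Positive, Negative, Positive, Negative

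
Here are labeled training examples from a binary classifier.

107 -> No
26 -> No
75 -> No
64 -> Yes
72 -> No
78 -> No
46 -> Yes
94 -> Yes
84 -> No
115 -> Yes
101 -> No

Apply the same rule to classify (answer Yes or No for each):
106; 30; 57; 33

Yes, No, No, No

The simplest hypothesis consistent with all the labels is: ≡ 1 (mod 3).
106 → 106 mod 3 = 1 → Yes. 30 → 30 mod 3 = 0 → No. 57 → 57 mod 3 = 0 → No. 33 → 33 mod 3 = 0 → No.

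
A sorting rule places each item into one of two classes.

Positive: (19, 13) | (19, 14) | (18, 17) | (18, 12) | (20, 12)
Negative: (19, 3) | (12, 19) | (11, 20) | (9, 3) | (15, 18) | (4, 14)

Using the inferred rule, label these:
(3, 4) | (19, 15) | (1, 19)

The common property of the 'Positive' items is: first > second AND sum ≥ 30. No 'Negative' item has it.
(3, 4): 3 < 4, 3+4 = 7, doesn't match → Negative.
(19, 15): 19 > 15, 19+15 = 34, meets the rule → Positive.
(1, 19): 1 < 19, 1+19 = 20, doesn't match → Negative.

Negative, Positive, Negative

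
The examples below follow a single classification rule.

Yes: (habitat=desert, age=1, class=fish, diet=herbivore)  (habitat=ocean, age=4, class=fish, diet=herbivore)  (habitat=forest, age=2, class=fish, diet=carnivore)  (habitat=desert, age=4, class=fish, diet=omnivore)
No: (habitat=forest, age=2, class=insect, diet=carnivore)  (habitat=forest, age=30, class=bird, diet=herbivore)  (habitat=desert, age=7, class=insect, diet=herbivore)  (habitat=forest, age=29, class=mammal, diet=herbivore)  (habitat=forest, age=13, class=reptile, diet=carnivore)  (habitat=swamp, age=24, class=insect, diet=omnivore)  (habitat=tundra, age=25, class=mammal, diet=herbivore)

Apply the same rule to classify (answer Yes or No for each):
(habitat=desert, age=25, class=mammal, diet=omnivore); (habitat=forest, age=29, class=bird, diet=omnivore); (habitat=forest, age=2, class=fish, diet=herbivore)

No, No, Yes

One predicate separates the groups cleanly: class is fish.
(habitat=desert, age=25, class=mammal, diet=omnivore): class is mammal, fails this test → No. (habitat=forest, age=29, class=bird, diet=omnivore): class is bird, fails this test → No. (habitat=forest, age=2, class=fish, diet=herbivore): class is fish, has this property → Yes.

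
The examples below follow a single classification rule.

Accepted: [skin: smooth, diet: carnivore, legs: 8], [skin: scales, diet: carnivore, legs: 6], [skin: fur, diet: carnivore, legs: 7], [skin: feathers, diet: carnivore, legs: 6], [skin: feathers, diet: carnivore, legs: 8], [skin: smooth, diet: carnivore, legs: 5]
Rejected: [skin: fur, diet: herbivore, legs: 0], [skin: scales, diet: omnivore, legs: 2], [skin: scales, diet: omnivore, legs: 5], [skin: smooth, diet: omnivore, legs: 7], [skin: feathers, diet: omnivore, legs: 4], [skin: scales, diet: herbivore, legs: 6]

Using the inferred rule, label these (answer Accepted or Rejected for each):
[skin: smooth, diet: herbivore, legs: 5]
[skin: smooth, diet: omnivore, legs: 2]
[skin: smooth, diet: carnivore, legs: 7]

The distinguishing property — diet is carnivore — holds for all the 'Accepted' cases and none of the 'Rejected' cases.
[skin: smooth, diet: herbivore, legs: 5] — diet is herbivore, hence Rejected.
[skin: smooth, diet: omnivore, legs: 2] — diet is omnivore, hence Rejected.
[skin: smooth, diet: carnivore, legs: 7] — diet is carnivore, hence Accepted.

Rejected, Rejected, Accepted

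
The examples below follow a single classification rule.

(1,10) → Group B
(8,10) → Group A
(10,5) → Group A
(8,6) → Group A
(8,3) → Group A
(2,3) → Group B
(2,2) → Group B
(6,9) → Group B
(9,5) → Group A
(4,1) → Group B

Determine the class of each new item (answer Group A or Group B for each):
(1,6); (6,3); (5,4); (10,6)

Group B, Group B, Group B, Group A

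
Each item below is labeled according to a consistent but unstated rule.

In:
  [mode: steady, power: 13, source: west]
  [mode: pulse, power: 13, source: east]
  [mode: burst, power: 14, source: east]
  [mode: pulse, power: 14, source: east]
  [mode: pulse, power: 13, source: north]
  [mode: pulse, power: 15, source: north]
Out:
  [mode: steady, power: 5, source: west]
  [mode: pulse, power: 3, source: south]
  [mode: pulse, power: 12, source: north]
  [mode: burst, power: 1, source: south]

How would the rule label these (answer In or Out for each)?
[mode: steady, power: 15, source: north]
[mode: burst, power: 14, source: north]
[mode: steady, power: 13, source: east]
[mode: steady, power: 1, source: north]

One predicate separates the groups cleanly: power ≥ 13.
[mode: steady, power: 15, source: north] — power = 15, hence In.
[mode: burst, power: 14, source: north] — power = 14, hence In.
[mode: steady, power: 13, source: east] — power = 13, hence In.
[mode: steady, power: 1, source: north] — power = 1, hence Out.

In, In, In, Out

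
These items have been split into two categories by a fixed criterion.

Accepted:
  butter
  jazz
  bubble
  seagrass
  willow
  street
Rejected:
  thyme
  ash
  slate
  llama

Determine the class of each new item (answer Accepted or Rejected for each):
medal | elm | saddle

Rejected, Rejected, Accepted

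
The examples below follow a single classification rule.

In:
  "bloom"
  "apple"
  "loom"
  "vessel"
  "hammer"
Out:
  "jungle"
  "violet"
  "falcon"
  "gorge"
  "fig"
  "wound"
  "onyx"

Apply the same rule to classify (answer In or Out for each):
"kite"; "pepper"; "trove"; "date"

Out, In, Out, Out

Looking at the examples, the only property every 'In' case has and every 'Out' case lacks is: has a double letter.
"kite" → no doubled letter → Out.
"pepper" → 'pp' doubled → In.
"trove" → no doubled letter → Out.
"date" → no doubled letter → Out.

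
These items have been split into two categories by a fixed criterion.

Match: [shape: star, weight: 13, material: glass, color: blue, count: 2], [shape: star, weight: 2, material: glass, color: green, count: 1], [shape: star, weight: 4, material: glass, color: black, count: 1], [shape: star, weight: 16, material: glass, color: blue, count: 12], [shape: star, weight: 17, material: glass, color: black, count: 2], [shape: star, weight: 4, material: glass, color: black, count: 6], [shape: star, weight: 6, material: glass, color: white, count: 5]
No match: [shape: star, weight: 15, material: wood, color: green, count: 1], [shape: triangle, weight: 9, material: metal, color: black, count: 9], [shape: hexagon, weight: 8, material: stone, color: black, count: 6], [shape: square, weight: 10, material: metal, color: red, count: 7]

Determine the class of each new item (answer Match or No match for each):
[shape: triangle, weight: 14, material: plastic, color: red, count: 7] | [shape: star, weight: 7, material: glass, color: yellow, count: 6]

A rule that fits every label: material is glass — true of each 'Match' example, false of each 'No match' one.
[shape: triangle, weight: 14, material: plastic, color: red, count: 7]: material is plastic — doesn't qualify, so No match. [shape: star, weight: 7, material: glass, color: yellow, count: 6]: material is glass — checks out, so Match.

No match, Match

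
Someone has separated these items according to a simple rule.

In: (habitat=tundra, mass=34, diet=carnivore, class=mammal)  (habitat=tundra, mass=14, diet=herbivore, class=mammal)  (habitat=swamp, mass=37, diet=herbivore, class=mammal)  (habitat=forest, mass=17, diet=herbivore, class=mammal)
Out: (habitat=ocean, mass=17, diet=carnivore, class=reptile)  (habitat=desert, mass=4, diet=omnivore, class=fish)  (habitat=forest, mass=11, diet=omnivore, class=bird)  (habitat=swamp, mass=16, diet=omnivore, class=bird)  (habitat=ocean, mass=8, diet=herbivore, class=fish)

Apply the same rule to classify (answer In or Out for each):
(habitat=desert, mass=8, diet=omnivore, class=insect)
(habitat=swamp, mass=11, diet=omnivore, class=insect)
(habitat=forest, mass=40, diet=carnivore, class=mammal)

Checking candidate rules against both groups, what survives is: class is mammal.

Out, Out, In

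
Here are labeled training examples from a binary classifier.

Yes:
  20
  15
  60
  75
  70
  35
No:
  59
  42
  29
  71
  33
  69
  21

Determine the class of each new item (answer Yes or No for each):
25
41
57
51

One predicate separates the groups cleanly: multiple of 5.
25 → 25 = 5·5 → Yes.
41 → 41 = 5·8 + 1 → No.
57 → 57 = 5·11 + 2 → No.
51 → 51 = 5·10 + 1 → No.

Yes, No, No, No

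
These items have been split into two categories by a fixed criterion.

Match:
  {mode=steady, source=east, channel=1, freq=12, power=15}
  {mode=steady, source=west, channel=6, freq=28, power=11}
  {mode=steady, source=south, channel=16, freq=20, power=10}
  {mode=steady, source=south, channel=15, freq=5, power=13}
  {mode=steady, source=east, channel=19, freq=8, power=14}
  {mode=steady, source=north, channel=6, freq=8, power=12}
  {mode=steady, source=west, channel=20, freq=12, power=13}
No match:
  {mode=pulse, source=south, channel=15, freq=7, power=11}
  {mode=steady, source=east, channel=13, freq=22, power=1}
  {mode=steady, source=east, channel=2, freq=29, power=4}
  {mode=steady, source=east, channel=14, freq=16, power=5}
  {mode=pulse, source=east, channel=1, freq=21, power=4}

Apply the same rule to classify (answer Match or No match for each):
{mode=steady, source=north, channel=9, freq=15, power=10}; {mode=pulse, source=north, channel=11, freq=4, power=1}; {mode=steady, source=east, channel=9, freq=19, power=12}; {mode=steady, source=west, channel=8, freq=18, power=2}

'Match' ⟺ mode is steady AND power ≥ 10.
{mode=steady, source=north, channel=9, freq=15, power=10}: mode is steady, power = 10 — fits, so Match.
{mode=pulse, source=north, channel=11, freq=4, power=1}: mode is pulse, power = 1 — fails this test, so No match.
{mode=steady, source=east, channel=9, freq=19, power=12}: mode is steady, power = 12 — fits, so Match.
{mode=steady, source=west, channel=8, freq=18, power=2}: mode is steady, power = 2 — fails this test, so No match.

Match, No match, Match, No match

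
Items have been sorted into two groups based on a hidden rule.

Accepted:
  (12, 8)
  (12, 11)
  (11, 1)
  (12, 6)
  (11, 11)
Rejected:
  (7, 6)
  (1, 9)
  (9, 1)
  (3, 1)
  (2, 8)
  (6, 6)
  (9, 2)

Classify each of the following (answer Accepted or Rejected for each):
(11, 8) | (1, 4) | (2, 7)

All 'Accepted' examples share one property — first ≥ 11 — and every 'Rejected' example lacks it.
(11, 8) → first 11 → Accepted. (1, 4) → first 1 → Rejected. (2, 7) → first 2 → Rejected.

Accepted, Rejected, Rejected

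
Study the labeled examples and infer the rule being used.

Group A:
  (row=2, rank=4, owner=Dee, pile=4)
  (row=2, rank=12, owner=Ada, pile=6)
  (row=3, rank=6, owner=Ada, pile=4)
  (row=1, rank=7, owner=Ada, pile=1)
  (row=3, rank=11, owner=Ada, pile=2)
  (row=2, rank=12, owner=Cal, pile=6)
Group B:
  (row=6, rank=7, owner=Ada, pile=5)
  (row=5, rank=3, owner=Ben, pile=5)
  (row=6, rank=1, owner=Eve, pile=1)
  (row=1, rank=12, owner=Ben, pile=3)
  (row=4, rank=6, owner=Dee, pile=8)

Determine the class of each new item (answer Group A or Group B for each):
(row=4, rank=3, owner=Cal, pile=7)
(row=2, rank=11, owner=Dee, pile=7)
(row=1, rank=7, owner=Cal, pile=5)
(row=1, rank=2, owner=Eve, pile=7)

Group B, Group A, Group A, Group A

The common property of the 'Group A' items is: pile ≠ 3 AND row ≤ 3. No 'Group B' item has it.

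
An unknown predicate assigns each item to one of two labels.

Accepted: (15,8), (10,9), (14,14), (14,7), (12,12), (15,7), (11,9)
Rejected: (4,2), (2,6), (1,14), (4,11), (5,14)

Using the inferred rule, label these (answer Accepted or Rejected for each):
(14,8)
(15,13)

One predicate separates the groups cleanly: first ≥ 6.

Accepted, Accepted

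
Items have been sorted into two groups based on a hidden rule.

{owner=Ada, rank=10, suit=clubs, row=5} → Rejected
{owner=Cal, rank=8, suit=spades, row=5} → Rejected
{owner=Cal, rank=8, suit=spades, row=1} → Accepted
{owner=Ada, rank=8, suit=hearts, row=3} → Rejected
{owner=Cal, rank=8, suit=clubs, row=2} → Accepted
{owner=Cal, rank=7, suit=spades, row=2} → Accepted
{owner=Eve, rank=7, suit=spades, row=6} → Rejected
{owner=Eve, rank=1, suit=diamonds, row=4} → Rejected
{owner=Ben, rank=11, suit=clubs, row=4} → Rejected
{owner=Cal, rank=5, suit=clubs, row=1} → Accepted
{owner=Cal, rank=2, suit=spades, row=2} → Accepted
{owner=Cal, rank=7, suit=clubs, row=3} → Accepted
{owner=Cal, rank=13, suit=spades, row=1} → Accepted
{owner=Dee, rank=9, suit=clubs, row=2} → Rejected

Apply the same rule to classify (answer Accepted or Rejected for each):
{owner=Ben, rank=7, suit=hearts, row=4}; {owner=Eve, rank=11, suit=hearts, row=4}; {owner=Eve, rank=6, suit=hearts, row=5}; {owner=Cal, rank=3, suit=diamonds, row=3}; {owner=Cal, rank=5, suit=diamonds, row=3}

The distinguishing property — owner is Cal AND row ≤ 3 — holds for all the 'Accepted' cases and none of the 'Rejected' cases.

Rejected, Rejected, Rejected, Accepted, Accepted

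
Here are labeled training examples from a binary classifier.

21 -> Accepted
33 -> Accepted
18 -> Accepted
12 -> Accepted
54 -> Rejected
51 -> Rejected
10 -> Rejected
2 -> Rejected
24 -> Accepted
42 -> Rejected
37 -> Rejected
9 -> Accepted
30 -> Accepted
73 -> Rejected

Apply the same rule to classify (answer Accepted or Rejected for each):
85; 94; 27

One predicate separates the groups cleanly: multiple of 3 AND at most 33.
85: 85 = 3·28 + 1, 85 > 33 — fails the rule, so Rejected. 94: 94 = 3·31 + 1, 94 > 33 — fails the rule, so Rejected. 27: 27 = 3·9, 27 ≤ 33 — qualifies, so Accepted.

Rejected, Rejected, Accepted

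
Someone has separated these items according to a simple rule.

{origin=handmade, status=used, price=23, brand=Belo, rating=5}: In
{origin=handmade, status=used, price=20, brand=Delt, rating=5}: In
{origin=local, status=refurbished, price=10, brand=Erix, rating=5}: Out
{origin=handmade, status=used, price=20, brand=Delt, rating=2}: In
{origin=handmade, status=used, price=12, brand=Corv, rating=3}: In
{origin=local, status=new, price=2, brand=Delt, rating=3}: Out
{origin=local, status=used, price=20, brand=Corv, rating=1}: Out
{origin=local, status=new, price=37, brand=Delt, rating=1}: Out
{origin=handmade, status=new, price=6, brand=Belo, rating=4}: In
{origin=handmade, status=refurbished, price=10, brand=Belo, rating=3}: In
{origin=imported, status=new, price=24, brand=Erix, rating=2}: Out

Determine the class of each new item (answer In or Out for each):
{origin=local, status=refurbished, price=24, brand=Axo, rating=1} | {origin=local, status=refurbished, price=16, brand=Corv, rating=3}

Out, Out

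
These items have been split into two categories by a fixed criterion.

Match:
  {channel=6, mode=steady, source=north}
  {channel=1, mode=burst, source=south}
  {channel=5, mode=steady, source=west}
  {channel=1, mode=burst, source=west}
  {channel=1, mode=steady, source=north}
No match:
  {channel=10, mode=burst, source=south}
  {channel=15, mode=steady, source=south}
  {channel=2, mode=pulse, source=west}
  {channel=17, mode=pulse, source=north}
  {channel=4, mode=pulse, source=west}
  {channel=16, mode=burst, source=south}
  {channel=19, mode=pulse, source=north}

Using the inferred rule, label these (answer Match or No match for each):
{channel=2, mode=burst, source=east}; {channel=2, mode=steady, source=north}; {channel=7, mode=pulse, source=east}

Match, Match, No match

The common property of the 'Match' items is: mode is not pulse AND channel ≤ 6. No 'No match' item has it.
{channel=2, mode=burst, source=east}: Match (mode is burst, channel = 2). {channel=2, mode=steady, source=north}: Match (mode is steady, channel = 2). {channel=7, mode=pulse, source=east}: No match (mode is pulse, channel = 7).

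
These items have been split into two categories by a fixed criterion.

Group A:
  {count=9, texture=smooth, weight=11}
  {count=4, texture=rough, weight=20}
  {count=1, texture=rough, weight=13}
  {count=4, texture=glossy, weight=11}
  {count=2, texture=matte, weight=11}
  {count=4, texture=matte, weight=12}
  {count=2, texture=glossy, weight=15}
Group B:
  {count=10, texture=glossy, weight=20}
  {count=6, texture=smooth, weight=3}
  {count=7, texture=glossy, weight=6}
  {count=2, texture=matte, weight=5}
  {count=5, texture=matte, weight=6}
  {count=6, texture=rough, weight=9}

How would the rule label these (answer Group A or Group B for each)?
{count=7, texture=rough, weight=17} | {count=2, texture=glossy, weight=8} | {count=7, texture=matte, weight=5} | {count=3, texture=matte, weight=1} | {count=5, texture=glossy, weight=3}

Group A, Group B, Group B, Group B, Group B

'Group A' ⟺ count ≤ 9 AND weight ≥ 11.
{count=7, texture=rough, weight=17}: count = 7, weight = 17 — checks out, so Group A. {count=2, texture=glossy, weight=8}: count = 2, weight = 8 — does not fit, so Group B. {count=7, texture=matte, weight=5}: count = 7, weight = 5 — does not fit, so Group B. {count=3, texture=matte, weight=1}: count = 3, weight = 1 — does not fit, so Group B. {count=5, texture=glossy, weight=3}: count = 5, weight = 3 — does not fit, so Group B.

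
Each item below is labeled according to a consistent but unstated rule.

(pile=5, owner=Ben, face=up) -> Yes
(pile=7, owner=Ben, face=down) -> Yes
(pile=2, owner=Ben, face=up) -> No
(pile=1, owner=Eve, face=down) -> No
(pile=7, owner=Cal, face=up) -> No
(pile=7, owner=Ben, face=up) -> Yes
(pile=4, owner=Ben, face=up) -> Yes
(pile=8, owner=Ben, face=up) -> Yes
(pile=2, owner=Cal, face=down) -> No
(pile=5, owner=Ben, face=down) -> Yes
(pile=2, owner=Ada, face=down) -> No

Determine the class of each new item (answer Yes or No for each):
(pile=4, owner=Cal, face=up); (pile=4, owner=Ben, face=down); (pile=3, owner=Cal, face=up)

No, Yes, No

The distinguishing property — owner is Ben AND pile ≥ 4 — holds for all the 'Yes' cases and none of the 'No' cases.
(pile=4, owner=Cal, face=up): owner is Cal, pile = 4 — lacks this property, so No.
(pile=4, owner=Ben, face=down): owner is Ben, pile = 4 — passes, so Yes.
(pile=3, owner=Cal, face=up): owner is Cal, pile = 3 — lacks this property, so No.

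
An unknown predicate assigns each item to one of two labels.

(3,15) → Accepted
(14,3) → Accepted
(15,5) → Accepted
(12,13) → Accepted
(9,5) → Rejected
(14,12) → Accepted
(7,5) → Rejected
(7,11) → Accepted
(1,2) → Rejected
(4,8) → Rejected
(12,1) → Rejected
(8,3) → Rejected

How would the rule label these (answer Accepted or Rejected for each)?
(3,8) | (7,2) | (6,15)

The rule appears to be: sum ≥ 17.
(3,8) → 3+8 = 11 → Rejected. (7,2) → 7+2 = 9 → Rejected. (6,15) → 6+15 = 21 → Accepted.

Rejected, Rejected, Accepted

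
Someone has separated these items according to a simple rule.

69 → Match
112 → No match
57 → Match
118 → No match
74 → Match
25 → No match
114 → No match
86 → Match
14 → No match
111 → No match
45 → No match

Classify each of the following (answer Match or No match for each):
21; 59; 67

The pattern is that an item is 'Match' exactly when: digit sum ≥ 11.
No match: 21, since digit sum 2+1 = 3.
Match: 59, since digit sum 5+9 = 14.
Match: 67, since digit sum 6+7 = 13.

No match, Match, Match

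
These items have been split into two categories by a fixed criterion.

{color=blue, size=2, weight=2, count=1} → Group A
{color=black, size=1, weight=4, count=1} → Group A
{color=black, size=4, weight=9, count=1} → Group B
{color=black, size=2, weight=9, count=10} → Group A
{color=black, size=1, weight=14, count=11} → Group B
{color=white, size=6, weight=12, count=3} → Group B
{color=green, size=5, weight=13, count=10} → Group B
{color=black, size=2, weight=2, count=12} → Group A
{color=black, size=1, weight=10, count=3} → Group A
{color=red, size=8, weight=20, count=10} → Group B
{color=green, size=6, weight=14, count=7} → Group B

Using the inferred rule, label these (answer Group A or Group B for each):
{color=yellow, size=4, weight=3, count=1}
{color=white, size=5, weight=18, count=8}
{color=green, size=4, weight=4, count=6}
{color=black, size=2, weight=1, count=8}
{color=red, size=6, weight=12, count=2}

The simplest hypothesis consistent with all the labels is: weight ≤ 10 AND size ≤ 2.
{color=yellow, size=4, weight=3, count=1}: Group B (weight = 3, size = 4).
{color=white, size=5, weight=18, count=8}: Group B (weight = 18, size = 5).
{color=green, size=4, weight=4, count=6}: Group B (weight = 4, size = 4).
{color=black, size=2, weight=1, count=8}: Group A (weight = 1, size = 2).
{color=red, size=6, weight=12, count=2}: Group B (weight = 12, size = 6).

Group B, Group B, Group B, Group A, Group B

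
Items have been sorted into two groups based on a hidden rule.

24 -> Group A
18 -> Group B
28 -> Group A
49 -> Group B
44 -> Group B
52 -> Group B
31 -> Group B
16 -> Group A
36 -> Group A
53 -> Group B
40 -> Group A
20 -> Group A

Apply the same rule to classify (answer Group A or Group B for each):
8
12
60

Group A, Group A, Group B

The simplest hypothesis consistent with all the labels is: multiple of 4 AND at most 40.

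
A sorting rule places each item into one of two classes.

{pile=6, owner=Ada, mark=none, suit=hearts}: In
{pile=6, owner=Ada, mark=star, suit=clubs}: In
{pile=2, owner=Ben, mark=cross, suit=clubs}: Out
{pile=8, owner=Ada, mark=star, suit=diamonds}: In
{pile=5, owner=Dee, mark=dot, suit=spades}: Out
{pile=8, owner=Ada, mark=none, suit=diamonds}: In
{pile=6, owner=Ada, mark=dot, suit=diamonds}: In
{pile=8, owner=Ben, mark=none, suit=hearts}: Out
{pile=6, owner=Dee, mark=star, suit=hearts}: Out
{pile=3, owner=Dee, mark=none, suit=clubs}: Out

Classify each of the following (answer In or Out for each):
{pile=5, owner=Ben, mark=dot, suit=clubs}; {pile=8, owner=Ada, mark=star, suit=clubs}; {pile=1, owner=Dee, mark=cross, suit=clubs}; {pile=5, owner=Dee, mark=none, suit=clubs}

Out, In, Out, Out

Rule: owner is Ada. This holds for each 'In' example and fails for each 'Out' one.
Out: {pile=5, owner=Ben, mark=dot, suit=clubs}, since owner is Ben.
In: {pile=8, owner=Ada, mark=star, suit=clubs}, since owner is Ada.
Out: {pile=1, owner=Dee, mark=cross, suit=clubs}, since owner is Dee.
Out: {pile=5, owner=Dee, mark=none, suit=clubs}, since owner is Dee.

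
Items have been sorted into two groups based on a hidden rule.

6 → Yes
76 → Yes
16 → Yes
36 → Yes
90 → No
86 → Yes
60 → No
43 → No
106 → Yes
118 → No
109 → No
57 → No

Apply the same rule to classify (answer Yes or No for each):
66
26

The pattern is that an item is 'Yes' exactly when: ends in digit 6.
66 → last digit 6 → Yes. 26 → last digit 6 → Yes.

Yes, Yes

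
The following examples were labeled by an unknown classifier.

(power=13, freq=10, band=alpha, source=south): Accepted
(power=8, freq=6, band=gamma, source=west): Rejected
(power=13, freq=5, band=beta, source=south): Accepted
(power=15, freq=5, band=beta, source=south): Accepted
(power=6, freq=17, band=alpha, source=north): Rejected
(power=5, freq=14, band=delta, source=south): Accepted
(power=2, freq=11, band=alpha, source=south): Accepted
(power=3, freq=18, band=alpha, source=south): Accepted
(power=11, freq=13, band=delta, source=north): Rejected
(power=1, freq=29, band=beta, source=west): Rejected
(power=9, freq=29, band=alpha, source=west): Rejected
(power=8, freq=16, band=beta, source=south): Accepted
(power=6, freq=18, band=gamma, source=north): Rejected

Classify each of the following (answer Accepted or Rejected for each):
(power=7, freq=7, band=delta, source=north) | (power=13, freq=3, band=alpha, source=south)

Rejected, Accepted

A rule that fits every label: source is south — true of each 'Accepted' example, false of each 'Rejected' one.
Rejected: (power=7, freq=7, band=delta, source=north), since source is north.
Accepted: (power=13, freq=3, band=alpha, source=south), since source is south.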